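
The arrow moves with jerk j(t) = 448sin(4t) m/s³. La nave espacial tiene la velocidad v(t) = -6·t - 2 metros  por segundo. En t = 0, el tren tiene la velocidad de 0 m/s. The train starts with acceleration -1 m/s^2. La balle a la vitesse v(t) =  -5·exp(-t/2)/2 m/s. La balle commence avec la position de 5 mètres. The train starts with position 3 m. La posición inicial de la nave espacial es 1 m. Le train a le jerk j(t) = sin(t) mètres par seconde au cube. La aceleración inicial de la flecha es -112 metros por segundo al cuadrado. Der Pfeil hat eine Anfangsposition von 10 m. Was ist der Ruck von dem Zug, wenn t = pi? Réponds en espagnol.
Usando j(t) = sin(t) y sustituyendo t = pi, encontramos j = 0.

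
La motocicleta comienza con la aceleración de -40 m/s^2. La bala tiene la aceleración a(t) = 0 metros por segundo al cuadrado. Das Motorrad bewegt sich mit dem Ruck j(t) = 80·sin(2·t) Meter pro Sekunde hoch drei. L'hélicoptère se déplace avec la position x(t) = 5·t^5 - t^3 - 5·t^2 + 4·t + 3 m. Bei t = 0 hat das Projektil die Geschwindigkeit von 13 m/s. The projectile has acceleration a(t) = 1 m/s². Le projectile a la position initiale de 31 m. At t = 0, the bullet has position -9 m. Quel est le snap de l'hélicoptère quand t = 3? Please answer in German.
Um dies zu lösen, müssen wir 4 Ableitungen unserer Gleichung für die Position x(t) = 5·t^5 - t^3 - 5·t^2 + 4·t + 3 nehmen. Mit d/dt von x(t) finden wir v(t) = 25·t^4 - 3·t^2 - 10·t + 4. Mit d/dt von v(t) finden wir a(t) = 100·t^3 - 6·t - 10. Mit d/dt von a(t) finden wir j(t) = 300·t^2 - 6. Die Ableitung von dem Ruck ergibt den Snap: s(t) = 600·t. Mit s(t) = 600·t und Einsetzen von t = 3, finden wir s = 1800.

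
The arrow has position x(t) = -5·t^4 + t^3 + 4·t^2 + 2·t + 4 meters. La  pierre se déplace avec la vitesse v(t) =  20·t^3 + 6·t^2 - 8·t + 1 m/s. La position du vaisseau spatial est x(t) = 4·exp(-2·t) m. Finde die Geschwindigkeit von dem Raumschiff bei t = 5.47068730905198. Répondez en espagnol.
Para resolver esto, necesitamos tomar 1 derivada de nuestra ecuación de la posición x(t) = 4·exp(-2·t). La derivada de la posición da la velocidad: v(t) = -8·exp(-2·t). Usando v(t) = -8·exp(-2·t) y sustituyendo t = 5.47068730905198, encontramos v = -0.000141680919232112.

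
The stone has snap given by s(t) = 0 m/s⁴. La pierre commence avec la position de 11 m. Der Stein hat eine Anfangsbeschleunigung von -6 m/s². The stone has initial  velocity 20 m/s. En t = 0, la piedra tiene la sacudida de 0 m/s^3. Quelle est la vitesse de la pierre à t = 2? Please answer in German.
Wir müssen unsere Gleichung für den Snap s(t) = 0 3-mal integrieren. Durch Integration von dem Snap und Verwendung der Anfangsbedingung j(0) = 0, erhalten wir j(t) = 0. Das Integral von dem Ruck ist die Beschleunigung. Mit a(0) = -6 erhalten wir a(t) = -6. Das Integral von der Beschleunigung ist die Geschwindigkeit. Mit v(0) = 20 erhalten wir v(t) = 20 - 6·t. Mit v(t) = 20 - 6·t und Einsetzen von t = 2, finden wir v = 8.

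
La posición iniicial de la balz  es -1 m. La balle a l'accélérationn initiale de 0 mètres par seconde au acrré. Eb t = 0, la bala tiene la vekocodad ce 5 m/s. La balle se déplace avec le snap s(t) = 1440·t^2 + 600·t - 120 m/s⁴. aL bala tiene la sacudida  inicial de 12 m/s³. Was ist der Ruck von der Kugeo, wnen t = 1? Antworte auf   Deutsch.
Wir müssen die Stammfunktion unserer Gleichung für den Snap s(t) = 1440·t^2 + 600·t - 120 1-mal finden. Durch Integration von dem Snap und Verwendung der Anfangsbedingung j(0) = 12, erhalten wir j(t) = 480·t^3 + 300·t^2 - 120·t + 12. Aus der Gleichung für den Ruck j(t) = 480·t^3 + 300·t^2 - 120·t + 12, setzen wir t = 1 ein und erhalten j = 672.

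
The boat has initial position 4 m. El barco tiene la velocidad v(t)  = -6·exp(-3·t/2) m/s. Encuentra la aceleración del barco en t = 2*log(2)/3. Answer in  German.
Wir müssen unsere Gleichung für die Geschwindigkeit v(t) = -6·exp(-3·t/2) 1-mal ableiten. Die Ableitung von der Geschwindigkeit ergibt die Beschleunigung: a(t) = 9·exp(-3·t/2). Aus der Gleichung für die Beschleunigung a(t) = 9·exp(-3·t/2), setzen wir t = 2*log(2)/3 ein und erhalten a = 9/2.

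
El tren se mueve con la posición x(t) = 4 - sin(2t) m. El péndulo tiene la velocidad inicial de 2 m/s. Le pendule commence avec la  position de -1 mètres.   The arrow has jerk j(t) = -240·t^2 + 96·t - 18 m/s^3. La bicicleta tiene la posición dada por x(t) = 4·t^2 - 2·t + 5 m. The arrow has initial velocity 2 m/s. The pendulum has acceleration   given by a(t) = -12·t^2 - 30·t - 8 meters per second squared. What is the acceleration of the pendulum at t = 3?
We have acceleration a(t) = -12·t^2 - 30·t - 8. Substituting t = 3: a(3) = -206.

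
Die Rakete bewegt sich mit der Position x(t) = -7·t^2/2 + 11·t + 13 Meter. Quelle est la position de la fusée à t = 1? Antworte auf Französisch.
De l'équation de la position x(t) = -7·t^2/2 + 11·t + 13, nous substituons t = 1 pour obtenir x = 41/2.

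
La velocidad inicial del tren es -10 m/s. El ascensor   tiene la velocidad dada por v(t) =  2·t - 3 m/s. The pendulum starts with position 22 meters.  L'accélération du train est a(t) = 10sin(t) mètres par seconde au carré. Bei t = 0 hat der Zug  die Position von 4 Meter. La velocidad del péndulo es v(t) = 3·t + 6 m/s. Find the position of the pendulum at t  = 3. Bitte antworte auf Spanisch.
Debemos encontrar la antiderivada de nuestra ecuación de la velocidad v(t) = 3·t + 6 1 vez. Integrando la velocidad y usando la condición inicial x(0) = 22, obtenemos x(t) = 3·t^2/2 + 6·t + 22. Tenemos la posición x(t) = 3·t^2/2 + 6·t + 22. Sustituyendo t = 3: x(3) = 107/2.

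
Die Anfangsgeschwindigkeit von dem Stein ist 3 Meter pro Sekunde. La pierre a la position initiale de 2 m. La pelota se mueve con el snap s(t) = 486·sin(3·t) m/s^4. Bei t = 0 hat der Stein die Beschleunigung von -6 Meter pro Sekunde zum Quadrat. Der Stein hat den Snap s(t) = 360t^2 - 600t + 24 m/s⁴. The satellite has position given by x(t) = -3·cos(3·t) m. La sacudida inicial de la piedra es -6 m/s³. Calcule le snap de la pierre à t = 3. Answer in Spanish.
Tenemos el snap s(t) = 360·t^2 - 600·t + 24. Sustituyendo t = 3: s(3) = 1464.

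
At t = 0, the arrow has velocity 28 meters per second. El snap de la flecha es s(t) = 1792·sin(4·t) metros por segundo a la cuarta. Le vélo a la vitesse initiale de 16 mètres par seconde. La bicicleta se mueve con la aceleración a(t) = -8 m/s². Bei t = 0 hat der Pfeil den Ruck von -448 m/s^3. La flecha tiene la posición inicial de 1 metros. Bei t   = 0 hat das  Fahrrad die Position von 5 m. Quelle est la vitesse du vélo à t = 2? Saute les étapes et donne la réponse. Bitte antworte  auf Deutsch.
Die Geschwindigkeit bei t = 2 ist v = 0.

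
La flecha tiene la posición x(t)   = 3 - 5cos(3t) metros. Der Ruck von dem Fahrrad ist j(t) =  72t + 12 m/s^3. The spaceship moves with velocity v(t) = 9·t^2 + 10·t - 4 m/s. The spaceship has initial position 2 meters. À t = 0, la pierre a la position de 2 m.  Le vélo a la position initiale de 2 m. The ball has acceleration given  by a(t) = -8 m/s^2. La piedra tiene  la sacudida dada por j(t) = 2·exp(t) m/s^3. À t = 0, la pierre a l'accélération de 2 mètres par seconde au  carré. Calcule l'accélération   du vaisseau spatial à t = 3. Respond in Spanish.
Debemos derivar nuestra ecuación de la velocidad v(t) = 9·t^2 + 10·t - 4 1 vez. La derivada de la velocidad da la aceleración: a(t) = 18·t + 10. De la ecuación de la aceleración a(t) = 18·t + 10, sustituimos t = 3 para obtener a = 64.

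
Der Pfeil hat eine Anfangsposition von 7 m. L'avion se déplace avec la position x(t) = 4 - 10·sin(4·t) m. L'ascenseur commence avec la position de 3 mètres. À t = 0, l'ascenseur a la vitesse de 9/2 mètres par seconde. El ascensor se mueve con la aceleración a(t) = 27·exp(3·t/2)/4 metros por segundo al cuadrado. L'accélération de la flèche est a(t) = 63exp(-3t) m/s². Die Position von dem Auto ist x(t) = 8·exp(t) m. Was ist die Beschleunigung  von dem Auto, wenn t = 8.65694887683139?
Wir müssen unsere Gleichung für die Position x(t) = 8·exp(t) 2-mal ableiten. Mit d/dt von x(t) finden wir v(t) = 8·exp(t). Durch Ableiten von der Geschwindigkeit erhalten wir die Beschleunigung: a(t) = 8·exp(t). Mit a(t) = 8·exp(t) und Einsetzen von t = 8.65694887683139, finden wir a = 45999.7121807401.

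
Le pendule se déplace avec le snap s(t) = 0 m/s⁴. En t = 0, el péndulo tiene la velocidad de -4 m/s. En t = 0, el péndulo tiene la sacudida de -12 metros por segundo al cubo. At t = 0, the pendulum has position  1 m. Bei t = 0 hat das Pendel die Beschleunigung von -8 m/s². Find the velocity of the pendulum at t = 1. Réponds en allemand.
Um dies zu lösen, müssen wir 3 Integrale unserer Gleichung für den Snap s(t) = 0 finden. Mit ∫s(t)dt und Anwendung von j(0) = -12, finden wir j(t) = -12. Das Integral von dem Ruck ist die Beschleunigung. Mit a(0) = -8 erhalten wir a(t) = -12·t - 8. Mit ∫a(t)dt und Anwendung von v(0) = -4, finden wir v(t) = -6·t^2 - 8·t - 4. Mit v(t) = -6·t^2 - 8·t - 4 und Einsetzen von t = 1, finden wir v = -18.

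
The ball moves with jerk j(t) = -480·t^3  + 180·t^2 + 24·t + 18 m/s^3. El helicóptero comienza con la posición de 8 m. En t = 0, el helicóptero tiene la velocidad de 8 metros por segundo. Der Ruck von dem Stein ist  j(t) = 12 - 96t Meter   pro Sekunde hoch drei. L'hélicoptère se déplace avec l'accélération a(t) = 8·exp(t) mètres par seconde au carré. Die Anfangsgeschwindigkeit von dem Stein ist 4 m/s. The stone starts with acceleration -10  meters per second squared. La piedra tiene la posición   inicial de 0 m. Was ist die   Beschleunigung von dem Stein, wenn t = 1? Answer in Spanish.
Necesitamos integrar nuestra ecuación de la sacudida j(t) = 12 - 96·t 1 vez. Integrando la sacudida y usando la condición inicial a(0) = -10, obtenemos a(t) = -48·t^2 + 12·t - 10. Tenemos la aceleración a(t) = -48·t^2 + 12·t - 10. Sustituyendo t = 1: a(1) = -46.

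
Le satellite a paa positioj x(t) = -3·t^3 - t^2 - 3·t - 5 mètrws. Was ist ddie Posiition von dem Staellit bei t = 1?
Wir haben die Position x(t) = -3·t^3 - t^2 - 3·t - 5. Durch Einsetzen von t = 1: x(1) = -12.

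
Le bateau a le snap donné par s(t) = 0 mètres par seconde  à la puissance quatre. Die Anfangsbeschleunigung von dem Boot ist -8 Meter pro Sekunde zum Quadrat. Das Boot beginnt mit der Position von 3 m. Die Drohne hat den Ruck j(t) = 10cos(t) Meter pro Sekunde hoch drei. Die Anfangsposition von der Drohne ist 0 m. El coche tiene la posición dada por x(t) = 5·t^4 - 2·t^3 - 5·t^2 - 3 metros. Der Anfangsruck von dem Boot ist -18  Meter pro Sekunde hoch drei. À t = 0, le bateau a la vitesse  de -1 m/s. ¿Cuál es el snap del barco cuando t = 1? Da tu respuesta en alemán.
Aus der Gleichung für den Snap s(t) = 0, setzen wir t = 1 ein und erhalten s = 0.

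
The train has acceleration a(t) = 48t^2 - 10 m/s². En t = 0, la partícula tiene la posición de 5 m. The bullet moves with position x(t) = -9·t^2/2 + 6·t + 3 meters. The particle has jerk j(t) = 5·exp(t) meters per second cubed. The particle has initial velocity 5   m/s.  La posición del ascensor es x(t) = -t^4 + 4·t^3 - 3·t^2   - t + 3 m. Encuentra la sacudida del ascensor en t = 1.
Debemos derivar nuestra ecuación de la posición x(t) = -t^4 + 4·t^3 - 3·t^2 - t + 3 3 veces. La derivada de la posición da la velocidad: v(t) = -4·t^3 + 12·t^2 - 6·t - 1. Derivando la velocidad, obtenemos la aceleración: a(t) = -12·t^2 + 24·t - 6. Derivando la aceleración, obtenemos la sacudida: j(t) = 24 - 24·t. Tenemos la sacudida j(t) = 24 - 24·t. Sustituyendo t = 1: j(1) = 0.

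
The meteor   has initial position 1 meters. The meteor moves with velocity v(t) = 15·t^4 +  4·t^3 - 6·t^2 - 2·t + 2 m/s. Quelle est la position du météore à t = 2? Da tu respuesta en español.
Debemos encontrar la antiderivada de nuestra ecuación de la velocidad v(t) = 15·t^4 + 4·t^3 - 6·t^2 - 2·t + 2 1 vez. La integral de la velocidad, con x(0) = 1, da la posición: x(t) = 3·t^5 + t^4 - 2·t^3 - t^2 + 2·t + 1. Usando x(t) = 3·t^5 + t^4 - 2·t^3 - t^2 + 2·t + 1 y sustituyendo t = 2, encontramos x = 97.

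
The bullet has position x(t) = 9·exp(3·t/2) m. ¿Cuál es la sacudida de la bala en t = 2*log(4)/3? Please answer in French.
Pour résoudre ceci, nous devons prendre 3 dérivées de notre équation de la position x(t) = 9·exp(3·t/2). La dérivée de la position donne la vitesse: v(t) = 27·exp(3·t/2)/2. En dérivant la vitesse, nous obtenons l'accélération: a(t) = 81·exp(3·t/2)/4. En prenant d/dt de a(t), nous trouvons j(t) = 243·exp(3·t/2)/8. En utilisant j(t) = 243·exp(3·t/2)/8 et en substituant t = 2*log(4)/3, nous trouvons j = 243/2.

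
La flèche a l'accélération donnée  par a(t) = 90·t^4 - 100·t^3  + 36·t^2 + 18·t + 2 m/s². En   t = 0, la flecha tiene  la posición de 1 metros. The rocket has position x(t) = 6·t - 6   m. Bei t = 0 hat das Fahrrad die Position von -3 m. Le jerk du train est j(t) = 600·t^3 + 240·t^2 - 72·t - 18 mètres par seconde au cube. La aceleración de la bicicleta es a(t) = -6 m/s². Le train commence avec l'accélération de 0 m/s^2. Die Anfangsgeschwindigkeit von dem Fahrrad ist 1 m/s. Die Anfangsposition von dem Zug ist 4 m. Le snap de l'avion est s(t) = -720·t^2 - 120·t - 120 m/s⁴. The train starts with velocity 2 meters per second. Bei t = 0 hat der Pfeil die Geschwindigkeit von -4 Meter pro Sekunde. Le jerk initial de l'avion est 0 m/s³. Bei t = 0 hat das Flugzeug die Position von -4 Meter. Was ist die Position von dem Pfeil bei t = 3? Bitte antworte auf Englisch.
We need to integrate our acceleration equation a(t) = 90·t^4 - 100·t^3 + 36·t^2 + 18·t + 2 2 times. Finding the integral of a(t) and using v(0) = -4: v(t) = 18·t^5 - 25·t^4 + 12·t^3 + 9·t^2 + 2·t - 4. Finding the antiderivative of v(t) and using x(0) = 1: x(t) = 3·t^6 - 5·t^5 + 3·t^4 + 3·t^3 + t^2 - 4·t + 1. We have position x(t) = 3·t^6 - 5·t^5 + 3·t^4 + 3·t^3 + t^2 - 4·t + 1. Substituting t = 3: x(3) = 1294.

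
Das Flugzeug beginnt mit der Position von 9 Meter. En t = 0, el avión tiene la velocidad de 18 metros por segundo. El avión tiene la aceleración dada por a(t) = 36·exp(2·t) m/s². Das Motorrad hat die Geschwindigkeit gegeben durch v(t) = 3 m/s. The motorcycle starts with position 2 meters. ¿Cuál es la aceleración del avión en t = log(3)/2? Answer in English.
We have acceleration a(t) = 36·exp(2·t). Substituting t = log(3)/2: a(log(3)/2) = 108.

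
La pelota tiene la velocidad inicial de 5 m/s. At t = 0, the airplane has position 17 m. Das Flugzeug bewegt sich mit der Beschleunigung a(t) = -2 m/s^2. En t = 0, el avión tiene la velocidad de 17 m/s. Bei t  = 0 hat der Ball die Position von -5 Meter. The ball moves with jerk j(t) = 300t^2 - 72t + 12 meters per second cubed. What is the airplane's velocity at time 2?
We must find the integral of our acceleration equation a(t) = -2 1 time. Integrating acceleration and using the initial condition v(0) = 17, we get v(t) = 17 - 2·t. From the given velocity equation v(t) = 17 - 2·t, we substitute t = 2 to get v = 13.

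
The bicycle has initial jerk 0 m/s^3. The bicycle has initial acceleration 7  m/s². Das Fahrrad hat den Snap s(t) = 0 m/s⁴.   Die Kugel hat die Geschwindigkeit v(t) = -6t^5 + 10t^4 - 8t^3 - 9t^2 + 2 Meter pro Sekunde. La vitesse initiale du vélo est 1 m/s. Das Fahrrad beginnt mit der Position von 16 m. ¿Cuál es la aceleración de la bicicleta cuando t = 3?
Debemos encontrar la antiderivada de nuestra ecuación del snap s(t) = 0 2 veces. Tomando ∫s(t)dt y aplicando j(0) = 0, encontramos j(t) = 0. La integral de la sacudida es la aceleración. Usando a(0) = 7, obtenemos a(t) = 7. Usando a(t) = 7 y sustituyendo t = 3, encontramos a = 7.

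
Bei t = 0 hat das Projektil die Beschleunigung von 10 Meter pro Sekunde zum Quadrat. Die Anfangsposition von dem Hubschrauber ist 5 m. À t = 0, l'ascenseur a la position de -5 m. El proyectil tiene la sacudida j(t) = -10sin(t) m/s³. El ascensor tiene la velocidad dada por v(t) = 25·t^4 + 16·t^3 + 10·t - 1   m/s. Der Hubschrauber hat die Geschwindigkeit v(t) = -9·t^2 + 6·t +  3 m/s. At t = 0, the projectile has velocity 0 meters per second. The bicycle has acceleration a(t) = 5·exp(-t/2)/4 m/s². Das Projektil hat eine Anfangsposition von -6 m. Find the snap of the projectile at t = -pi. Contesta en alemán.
Wir müssen unsere Gleichung für den Ruck j(t) = -10·sin(t) 1-mal ableiten. Durch Ableiten von dem Ruck erhalten wir den Snap: s(t) = -10·cos(t). Aus der Gleichung für den Snap s(t) = -10·cos(t), setzen wir t = -pi ein und erhalten s = 10.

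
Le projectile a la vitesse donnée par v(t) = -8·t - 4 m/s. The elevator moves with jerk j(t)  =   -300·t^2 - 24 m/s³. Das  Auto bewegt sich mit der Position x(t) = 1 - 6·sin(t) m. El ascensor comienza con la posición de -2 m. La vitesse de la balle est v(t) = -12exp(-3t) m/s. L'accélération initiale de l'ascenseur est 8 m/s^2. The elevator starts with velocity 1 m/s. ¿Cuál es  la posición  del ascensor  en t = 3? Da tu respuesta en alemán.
Wir müssen unsere Gleichung für den Ruck j(t) = -300·t^2 - 24 3-mal integrieren. Durch Integration von dem Ruck und Verwendung der Anfangsbedingung a(0) = 8, erhalten wir a(t) = -100·t^3 - 24·t + 8. Durch Integration von der Beschleunigung und Verwendung der Anfangsbedingung v(0) = 1, erhalten wir v(t) = -25·t^4 - 12·t^2 + 8·t + 1. Das Integral von der Geschwindigkeit ist die Position. Mit x(0) = -2 erhalten wir x(t) = -5·t^5 - 4·t^3 + 4·t^2 + t - 2. Aus der Gleichung für die Position x(t) = -5·t^5 - 4·t^3 + 4·t^2 + t - 2, setzen wir t = 3 ein und erhalten x = -1286.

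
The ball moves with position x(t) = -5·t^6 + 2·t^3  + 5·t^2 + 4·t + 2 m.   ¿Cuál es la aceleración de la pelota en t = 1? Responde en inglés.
To solve this, we need to take 2 derivatives of our position equation x(t) = -5·t^6 + 2·t^3 + 5·t^2 + 4·t + 2. Differentiating position, we get velocity: v(t) = -30·t^5 + 6·t^2 + 10·t + 4. The derivative of velocity gives acceleration: a(t) = -150·t^4 + 12·t + 10. We have acceleration a(t) = -150·t^4 + 12·t + 10. Substituting t = 1: a(1) = -128.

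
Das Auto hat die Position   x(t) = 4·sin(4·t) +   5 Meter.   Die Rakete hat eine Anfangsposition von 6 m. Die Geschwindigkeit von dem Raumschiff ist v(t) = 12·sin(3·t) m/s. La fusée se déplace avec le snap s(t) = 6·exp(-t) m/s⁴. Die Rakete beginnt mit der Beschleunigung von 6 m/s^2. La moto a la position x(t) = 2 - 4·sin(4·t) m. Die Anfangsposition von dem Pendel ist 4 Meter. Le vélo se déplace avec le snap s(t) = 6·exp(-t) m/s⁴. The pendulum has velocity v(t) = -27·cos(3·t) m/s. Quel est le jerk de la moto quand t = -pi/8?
En partant de la position x(t) = 2 - 4·sin(4·t), nous prenons 3 dérivées. En dérivant la position, nous obtenons la vitesse: v(t) = -16·cos(4·t). En dérivant la vitesse, nous obtenons l'accélération: a(t) = 64·sin(4·t). En prenant d/dt de a(t), nous trouvons j(t) = 256·cos(4·t). De l'équation du jerk j(t) = 256·cos(4·t), nous substituons t = -pi/8 pour obtenir j = 0.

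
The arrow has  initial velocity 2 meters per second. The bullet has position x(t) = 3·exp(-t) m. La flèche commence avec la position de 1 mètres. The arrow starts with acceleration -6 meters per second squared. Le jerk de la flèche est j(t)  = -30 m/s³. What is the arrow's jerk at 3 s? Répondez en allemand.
Mit j(t) = -30 und Einsetzen von t = 3, finden wir j = -30.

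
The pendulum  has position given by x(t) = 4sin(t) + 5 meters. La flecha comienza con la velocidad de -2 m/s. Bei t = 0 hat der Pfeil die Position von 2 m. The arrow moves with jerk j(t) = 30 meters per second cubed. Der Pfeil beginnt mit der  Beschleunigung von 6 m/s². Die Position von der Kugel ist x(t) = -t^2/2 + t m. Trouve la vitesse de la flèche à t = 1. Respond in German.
Wir müssen unsere Gleichung für den Ruck j(t) = 30 2-mal integrieren. Das Integral von dem Ruck, mit a(0) = 6, ergibt die Beschleunigung: a(t) = 30·t + 6. Die Stammfunktion von der Beschleunigung ist die Geschwindigkeit. Mit v(0) = -2 erhalten wir v(t) = 15·t^2 + 6·t - 2. Mit v(t) = 15·t^2 + 6·t - 2 und Einsetzen von t = 1, finden wir v = 19.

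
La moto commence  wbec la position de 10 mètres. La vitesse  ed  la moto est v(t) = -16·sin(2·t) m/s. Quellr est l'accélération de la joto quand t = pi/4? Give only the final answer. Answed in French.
La réponse est 0.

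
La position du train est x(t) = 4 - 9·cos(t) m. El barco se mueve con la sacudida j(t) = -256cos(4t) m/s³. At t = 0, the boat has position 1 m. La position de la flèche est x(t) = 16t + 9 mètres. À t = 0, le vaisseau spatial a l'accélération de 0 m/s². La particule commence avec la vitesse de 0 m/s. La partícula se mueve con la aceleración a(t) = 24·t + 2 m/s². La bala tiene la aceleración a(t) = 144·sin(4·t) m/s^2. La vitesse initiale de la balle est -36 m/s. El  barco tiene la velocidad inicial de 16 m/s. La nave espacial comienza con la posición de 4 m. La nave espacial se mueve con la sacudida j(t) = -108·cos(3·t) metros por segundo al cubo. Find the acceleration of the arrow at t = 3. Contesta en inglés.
To solve this, we need to take 2 derivatives of our position equation x(t) = 16·t + 9. Taking d/dt of x(t), we find v(t) = 16. The derivative of velocity gives acceleration: a(t) = 0. We have acceleration a(t) = 0. Substituting t = 3: a(3) = 0.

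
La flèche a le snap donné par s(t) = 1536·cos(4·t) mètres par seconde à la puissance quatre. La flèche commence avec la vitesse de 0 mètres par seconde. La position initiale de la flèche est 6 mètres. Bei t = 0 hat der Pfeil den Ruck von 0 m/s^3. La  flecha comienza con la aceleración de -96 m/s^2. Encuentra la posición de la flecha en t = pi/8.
Para resolver esto, necesitamos tomar 4 antiderivadas de nuestra ecuación del snap s(t) = 1536·cos(4·t). Integrando el snap y usando la condición inicial j(0) = 0, obtenemos j(t) = 384·sin(4·t). Tomando ∫j(t)dt y aplicando a(0) = -96, encontramos a(t) = -96·cos(4·t). Integrando la aceleración y usando la condición inicial v(0) = 0, obtenemos v(t) = -24·sin(4·t). Integrando la velocidad y usando la condición inicial x(0) = 6, obtenemos x(t) = 6·cos(4·t). De la ecuación de la posición x(t) = 6·cos(4·t), sustituimos t = pi/8 para obtener x = 0.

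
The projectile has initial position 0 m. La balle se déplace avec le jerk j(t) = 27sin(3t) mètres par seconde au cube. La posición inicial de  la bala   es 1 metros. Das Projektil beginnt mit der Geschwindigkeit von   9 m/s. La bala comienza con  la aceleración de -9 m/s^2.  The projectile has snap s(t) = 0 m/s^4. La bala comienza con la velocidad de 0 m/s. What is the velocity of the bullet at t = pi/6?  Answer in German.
Wir müssen unsere Gleichung für den Ruck j(t) = 27·sin(3·t) 2-mal integrieren. Die Stammfunktion von dem Ruck, mit a(0) = -9, ergibt die Beschleunigung: a(t) = -9·cos(3·t). Mit ∫a(t)dt und Anwendung von v(0) = 0, finden wir v(t) = -3·sin(3·t). Aus der Gleichung für die Geschwindigkeit v(t) = -3·sin(3·t), setzen wir t = pi/6 ein und erhalten v = -3.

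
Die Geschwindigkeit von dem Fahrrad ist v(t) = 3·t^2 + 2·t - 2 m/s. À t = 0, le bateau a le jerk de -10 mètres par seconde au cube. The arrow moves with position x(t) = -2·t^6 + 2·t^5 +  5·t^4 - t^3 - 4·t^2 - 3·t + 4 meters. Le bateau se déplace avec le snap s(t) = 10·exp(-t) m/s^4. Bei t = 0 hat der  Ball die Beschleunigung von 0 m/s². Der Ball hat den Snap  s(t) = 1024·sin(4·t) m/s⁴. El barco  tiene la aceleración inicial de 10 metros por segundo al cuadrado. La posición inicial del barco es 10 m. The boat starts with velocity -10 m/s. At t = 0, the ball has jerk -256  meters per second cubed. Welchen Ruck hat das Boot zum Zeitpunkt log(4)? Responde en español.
Para resolver esto, necesitamos tomar 1 integral de nuestra ecuación del snap s(t) = 10·exp(-t). La integral del snap, con j(0) = -10, da la sacudida: j(t) = -10·exp(-t). Tenemos la sacudida j(t) = -10·exp(-t). Sustituyendo t = log(4): j(log(4)) = -5/2.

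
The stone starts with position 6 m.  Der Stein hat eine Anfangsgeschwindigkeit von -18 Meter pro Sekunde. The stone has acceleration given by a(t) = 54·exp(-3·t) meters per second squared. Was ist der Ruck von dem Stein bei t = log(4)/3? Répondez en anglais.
To solve this, we need to take 1 derivative of our acceleration equation a(t) = 54·exp(-3·t). The derivative of acceleration gives jerk: j(t) = -162·exp(-3·t). We have jerk j(t) = -162·exp(-3·t). Substituting t = log(4)/3: j(log(4)/3) = -81/2.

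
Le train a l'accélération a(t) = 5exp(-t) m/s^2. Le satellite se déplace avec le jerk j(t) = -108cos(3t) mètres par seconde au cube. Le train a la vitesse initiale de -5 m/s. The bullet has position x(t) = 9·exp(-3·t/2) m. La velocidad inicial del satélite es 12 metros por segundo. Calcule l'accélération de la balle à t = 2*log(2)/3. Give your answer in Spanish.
Debemos derivar nuestra ecuación de la posición x(t) = 9·exp(-3·t/2) 2 veces. La derivada de la posición da la velocidad: v(t) = -27·exp(-3·t/2)/2. La derivada de la velocidad da la aceleración: a(t) = 81·exp(-3·t/2)/4. Tenemos la aceleración a(t) = 81·exp(-3·t/2)/4. Sustituyendo t = 2*log(2)/3: a(2*log(2)/3) = 81/8.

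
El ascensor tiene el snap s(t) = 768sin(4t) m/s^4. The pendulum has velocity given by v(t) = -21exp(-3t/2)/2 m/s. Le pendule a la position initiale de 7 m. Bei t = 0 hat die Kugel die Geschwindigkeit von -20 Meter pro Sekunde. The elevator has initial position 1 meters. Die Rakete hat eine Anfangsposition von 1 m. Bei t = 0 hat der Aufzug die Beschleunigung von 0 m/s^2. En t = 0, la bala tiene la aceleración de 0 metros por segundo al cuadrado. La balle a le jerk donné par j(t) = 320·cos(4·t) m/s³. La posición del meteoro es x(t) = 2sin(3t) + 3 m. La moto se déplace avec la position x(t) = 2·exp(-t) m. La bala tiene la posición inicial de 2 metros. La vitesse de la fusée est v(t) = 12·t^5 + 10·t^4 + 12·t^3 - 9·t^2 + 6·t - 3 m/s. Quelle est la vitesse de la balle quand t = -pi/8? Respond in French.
Nous devons trouver l'intégrale de notre équation du jerk j(t) = 320·cos(4·t) 2 fois. En prenant ∫j(t)dt et en appliquant a(0) = 0, nous trouvons a(t) = 80·sin(4·t). L'intégrale de l'accélération, avec v(0) = -20, donne la vitesse: v(t) = -20·cos(4·t). De l'équation de la vitesse v(t) = -20·cos(4·t), nous substituons t = -pi/8 pour obtenir v = 0.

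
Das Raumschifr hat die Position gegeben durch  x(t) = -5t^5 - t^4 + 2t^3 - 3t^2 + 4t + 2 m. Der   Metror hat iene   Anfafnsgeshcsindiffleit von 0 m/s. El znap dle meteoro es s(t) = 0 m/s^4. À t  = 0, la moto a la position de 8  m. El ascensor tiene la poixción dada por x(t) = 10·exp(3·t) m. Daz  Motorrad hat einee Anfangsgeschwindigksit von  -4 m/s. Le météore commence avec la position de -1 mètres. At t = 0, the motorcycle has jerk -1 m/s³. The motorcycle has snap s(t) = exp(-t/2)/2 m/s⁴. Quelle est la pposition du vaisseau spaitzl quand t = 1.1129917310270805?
En utilisant x(t) = -5·t^5 - t^4 + 2·t^3 - 3·t^2 + 4·t + 2 et en substituant t = 1.1129917310270805, nous trouvons x = -4.58079548597974.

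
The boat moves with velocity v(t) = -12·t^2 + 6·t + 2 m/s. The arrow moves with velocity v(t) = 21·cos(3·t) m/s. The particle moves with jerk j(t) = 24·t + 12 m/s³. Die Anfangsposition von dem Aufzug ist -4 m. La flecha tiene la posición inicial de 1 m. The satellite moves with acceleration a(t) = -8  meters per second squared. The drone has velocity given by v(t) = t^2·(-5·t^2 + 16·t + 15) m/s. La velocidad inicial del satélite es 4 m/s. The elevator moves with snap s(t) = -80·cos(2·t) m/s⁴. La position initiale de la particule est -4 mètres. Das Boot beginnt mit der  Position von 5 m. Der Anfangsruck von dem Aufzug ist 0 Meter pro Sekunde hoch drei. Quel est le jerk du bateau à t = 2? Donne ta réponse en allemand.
Wir müssen unsere Gleichung für die Geschwindigkeit v(t) = -12·t^2 + 6·t + 2 2-mal ableiten. Durch Ableiten von der Geschwindigkeit erhalten wir die Beschleunigung: a(t) = 6 - 24·t. Die Ableitung von der Beschleunigung ergibt den Ruck: j(t) = -24. Wir haben den Ruck j(t) = -24. Durch Einsetzen von t = 2: j(2) = -24.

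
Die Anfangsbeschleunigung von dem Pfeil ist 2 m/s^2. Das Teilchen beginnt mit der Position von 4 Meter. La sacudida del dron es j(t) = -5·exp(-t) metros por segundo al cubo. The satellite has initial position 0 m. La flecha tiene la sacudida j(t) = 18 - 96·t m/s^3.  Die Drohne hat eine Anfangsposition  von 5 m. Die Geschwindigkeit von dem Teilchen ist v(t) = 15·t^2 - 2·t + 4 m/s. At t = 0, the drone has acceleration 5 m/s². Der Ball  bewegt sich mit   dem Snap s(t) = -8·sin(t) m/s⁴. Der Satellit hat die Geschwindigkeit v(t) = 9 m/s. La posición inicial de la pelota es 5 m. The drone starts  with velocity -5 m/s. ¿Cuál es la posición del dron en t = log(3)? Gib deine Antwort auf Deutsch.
Ausgehend von dem Ruck j(t) = -5·exp(-t), nehmen wir 3 Stammfunktionen. Die Stammfunktion von dem Ruck, mit a(0) = 5, ergibt die Beschleunigung: a(t) = 5·exp(-t). Mit ∫a(t)dt und Anwendung von v(0) = -5, finden wir v(t) = -5·exp(-t). Die Stammfunktion von der Geschwindigkeit, mit x(0) = 5, ergibt die Position: x(t) = 5·exp(-t). Wir haben die Position x(t) = 5·exp(-t). Durch Einsetzen von t = log(3): x(log(3)) = 5/3.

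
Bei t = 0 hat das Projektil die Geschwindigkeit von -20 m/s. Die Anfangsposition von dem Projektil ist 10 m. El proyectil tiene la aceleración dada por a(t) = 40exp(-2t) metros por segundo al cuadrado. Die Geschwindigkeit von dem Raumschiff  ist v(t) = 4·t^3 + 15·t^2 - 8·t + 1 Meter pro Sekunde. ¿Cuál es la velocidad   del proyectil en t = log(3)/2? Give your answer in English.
We need to integrate our acceleration equation a(t) = 40·exp(-2·t) 1 time. Finding the antiderivative of a(t) and using v(0) = -20: v(t) = -20·exp(-2·t). We have velocity v(t) = -20·exp(-2·t). Substituting t = log(3)/2: v(log(3)/2) = -20/3.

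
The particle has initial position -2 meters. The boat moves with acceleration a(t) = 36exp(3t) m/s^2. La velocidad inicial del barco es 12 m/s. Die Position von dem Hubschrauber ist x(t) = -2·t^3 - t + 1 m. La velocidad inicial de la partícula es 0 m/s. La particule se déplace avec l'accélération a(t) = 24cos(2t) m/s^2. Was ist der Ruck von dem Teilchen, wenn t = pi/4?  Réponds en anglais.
To solve this, we need to take 1 derivative of our acceleration equation a(t) = 24·cos(2·t). Taking d/dt of a(t), we find j(t) = -48·sin(2·t). We have jerk j(t) = -48·sin(2·t). Substituting t = pi/4: j(pi/4) = -48.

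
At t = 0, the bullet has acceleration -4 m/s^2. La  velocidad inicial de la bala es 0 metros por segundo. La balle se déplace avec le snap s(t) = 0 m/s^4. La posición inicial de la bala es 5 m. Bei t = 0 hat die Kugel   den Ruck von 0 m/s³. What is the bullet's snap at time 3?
From the given snap equation s(t) = 0, we substitute t = 3 to get s = 0.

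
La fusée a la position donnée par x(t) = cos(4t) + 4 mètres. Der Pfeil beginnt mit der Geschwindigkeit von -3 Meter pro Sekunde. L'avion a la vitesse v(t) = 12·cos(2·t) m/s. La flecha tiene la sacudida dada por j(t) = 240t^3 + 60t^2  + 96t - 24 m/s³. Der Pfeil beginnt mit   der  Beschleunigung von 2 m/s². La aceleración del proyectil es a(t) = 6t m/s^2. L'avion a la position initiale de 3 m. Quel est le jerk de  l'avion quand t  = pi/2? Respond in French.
Nous devons dériver notre équation de la vitesse v(t) = 12·cos(2·t) 2 fois. En dérivant la vitesse, nous obtenons l'accélération: a(t) = -24·sin(2·t). En prenant d/dt de a(t), nous trouvons j(t) = -48·cos(2·t). De l'équation du jerk j(t) = -48·cos(2·t), nous substituons t = pi/2 pour obtenir j = 48.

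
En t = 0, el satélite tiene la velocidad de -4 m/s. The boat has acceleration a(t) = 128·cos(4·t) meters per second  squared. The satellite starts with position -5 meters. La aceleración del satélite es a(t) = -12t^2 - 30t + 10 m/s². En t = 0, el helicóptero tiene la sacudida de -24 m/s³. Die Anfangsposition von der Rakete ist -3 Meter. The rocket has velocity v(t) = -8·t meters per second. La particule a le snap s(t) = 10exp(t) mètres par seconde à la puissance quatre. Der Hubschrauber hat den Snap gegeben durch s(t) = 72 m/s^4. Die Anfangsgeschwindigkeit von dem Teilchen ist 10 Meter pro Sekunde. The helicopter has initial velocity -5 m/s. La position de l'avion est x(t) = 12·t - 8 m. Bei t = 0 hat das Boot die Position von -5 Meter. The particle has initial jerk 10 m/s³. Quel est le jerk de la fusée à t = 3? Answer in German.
Wir müssen unsere Gleichung für die Geschwindigkeit v(t) = -8·t 2-mal ableiten. Durch Ableiten von der Geschwindigkeit erhalten wir die Beschleunigung: a(t) = -8. Mit d/dt von a(t) finden wir j(t) = 0. Wir haben den Ruck j(t) = 0. Durch Einsetzen von t = 3: j(3) = 0.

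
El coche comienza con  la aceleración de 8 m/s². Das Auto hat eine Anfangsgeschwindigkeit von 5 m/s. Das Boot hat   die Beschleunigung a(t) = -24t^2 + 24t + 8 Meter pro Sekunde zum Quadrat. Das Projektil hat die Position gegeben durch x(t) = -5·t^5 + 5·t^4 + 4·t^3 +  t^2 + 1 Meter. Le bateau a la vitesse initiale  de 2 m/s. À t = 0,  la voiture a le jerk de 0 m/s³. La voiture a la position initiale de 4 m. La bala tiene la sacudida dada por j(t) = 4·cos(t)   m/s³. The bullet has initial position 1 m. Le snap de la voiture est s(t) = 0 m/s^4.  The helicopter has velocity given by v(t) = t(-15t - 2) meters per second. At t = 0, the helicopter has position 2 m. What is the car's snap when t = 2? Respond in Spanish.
Usando s(t) = 0 y sustituyendo t = 2, encontramos s = 0.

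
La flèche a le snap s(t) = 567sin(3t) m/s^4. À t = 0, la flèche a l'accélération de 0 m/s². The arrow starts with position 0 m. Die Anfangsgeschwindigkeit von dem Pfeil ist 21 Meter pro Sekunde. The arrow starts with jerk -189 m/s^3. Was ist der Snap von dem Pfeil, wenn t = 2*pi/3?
Mit s(t) = 567·sin(3·t) und Einsetzen von t = 2*pi/3, finden wir s = 0.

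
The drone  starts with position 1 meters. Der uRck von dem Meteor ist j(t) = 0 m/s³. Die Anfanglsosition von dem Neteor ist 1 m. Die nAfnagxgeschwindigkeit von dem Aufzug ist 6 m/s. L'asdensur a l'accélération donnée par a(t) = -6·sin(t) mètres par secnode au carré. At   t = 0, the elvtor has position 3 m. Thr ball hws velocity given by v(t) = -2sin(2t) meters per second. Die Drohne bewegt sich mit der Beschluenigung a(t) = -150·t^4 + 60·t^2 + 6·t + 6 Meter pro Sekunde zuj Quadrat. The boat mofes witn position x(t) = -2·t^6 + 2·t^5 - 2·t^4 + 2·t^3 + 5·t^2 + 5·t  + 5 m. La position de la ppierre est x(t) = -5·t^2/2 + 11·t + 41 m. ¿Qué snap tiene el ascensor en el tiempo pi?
Para resolver esto, necesitamos tomar 2 derivadas de nuestra ecuación de la aceleración a(t) = -6·sin(t). Derivando la aceleración, obtenemos la sacudida: j(t) = -6·cos(t). Tomando d/dt de j(t), encontramos s(t) = 6·sin(t). Tenemos el snap s(t) = 6·sin(t). Sustituyendo t = pi: s(pi) = 0.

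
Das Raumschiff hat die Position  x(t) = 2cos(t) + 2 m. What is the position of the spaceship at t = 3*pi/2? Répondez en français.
En utilisant x(t) = 2·cos(t) + 2 et en substituant t = 3*pi/2, nous trouvons x = 2.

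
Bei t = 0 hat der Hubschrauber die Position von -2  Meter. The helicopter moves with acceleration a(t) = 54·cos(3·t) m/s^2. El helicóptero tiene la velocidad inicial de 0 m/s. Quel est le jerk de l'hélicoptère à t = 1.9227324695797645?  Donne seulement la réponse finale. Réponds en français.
À t = 1.9227324695797645, j = 79.7889393703137.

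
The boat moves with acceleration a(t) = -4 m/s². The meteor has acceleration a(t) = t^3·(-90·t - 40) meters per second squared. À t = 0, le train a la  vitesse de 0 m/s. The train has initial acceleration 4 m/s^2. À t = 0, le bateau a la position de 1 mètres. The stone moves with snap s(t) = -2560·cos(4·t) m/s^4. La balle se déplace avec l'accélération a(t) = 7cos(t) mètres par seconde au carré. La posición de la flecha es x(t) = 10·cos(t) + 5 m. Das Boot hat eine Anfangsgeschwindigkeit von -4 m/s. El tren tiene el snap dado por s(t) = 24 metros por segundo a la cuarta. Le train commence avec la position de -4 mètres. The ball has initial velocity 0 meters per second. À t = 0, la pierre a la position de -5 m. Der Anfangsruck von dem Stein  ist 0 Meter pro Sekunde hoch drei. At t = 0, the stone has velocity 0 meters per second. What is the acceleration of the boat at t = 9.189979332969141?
Using a(t) = -4 and substituting t = 9.189979332969141, we find a = -4.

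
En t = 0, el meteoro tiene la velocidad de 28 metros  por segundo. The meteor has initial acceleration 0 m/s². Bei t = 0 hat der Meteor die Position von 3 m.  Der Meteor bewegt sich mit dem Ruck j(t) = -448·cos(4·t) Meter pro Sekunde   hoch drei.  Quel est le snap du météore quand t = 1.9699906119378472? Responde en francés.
En partant du jerk j(t) = -448·cos(4·t), nous prenons 1 dérivée. En prenant d/dt de j(t), nous trouvons s(t) = 1792·sin(4·t). De l'équation du snap s(t) = 1792·sin(4·t), nous substituons t = 1.9699906119378472 pour obtenir s = 1791.39523161418.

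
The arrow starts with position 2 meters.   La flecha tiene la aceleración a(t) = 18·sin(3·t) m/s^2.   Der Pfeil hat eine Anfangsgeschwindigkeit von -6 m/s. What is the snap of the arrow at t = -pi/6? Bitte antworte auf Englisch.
We must differentiate our acceleration equation a(t) = 18·sin(3·t) 2 times. Differentiating acceleration, we get jerk: j(t) = 54·cos(3·t). Differentiating jerk, we get snap: s(t) = -162·sin(3·t). From the given snap equation s(t) = -162·sin(3·t), we substitute t = -pi/6 to get s = 162.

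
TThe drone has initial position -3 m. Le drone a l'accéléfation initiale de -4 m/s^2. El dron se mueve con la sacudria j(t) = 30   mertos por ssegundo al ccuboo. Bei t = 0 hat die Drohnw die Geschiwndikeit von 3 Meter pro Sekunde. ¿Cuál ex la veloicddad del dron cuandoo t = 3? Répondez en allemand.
Um dies zu lösen, müssen wir 2 Integrale unserer Gleichung für den Ruck j(t) = 30 finden. Mit ∫j(t)dt und Anwendung von a(0) = -4, finden wir a(t) = 30·t - 4. Durch Integration von der Beschleunigung und Verwendung der Anfangsbedingung v(0) = 3, erhalten wir v(t) = 15·t^2 - 4·t + 3. Wir haben die Geschwindigkeit v(t) = 15·t^2 - 4·t + 3. Durch Einsetzen von t = 3: v(3) = 126.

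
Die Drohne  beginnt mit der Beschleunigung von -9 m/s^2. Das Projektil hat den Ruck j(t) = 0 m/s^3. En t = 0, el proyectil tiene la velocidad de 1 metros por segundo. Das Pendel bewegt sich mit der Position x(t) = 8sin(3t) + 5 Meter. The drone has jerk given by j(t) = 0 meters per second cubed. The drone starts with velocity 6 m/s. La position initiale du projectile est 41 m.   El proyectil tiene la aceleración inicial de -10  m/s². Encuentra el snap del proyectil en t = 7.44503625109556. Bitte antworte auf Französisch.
Nous devons dériver notre équation du jerk j(t) = 0 1 fois. La dérivée du jerk donne le snap: s(t) = 0. En utilisant s(t) = 0 et en substituant t = 7.44503625109556, nous trouvons s = 0.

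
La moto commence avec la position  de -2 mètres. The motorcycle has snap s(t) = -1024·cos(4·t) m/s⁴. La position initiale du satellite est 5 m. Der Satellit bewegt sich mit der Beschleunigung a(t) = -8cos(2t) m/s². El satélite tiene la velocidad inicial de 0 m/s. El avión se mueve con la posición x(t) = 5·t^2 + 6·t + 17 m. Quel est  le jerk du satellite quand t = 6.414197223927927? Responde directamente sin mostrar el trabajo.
La réponse est 4.14457338363884.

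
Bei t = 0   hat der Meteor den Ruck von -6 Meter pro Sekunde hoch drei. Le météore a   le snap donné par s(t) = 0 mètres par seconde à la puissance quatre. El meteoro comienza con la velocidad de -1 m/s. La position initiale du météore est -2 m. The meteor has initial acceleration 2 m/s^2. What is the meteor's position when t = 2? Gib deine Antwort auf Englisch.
Starting from snap s(t) = 0, we take 4 integrals. Finding the integral of s(t) and using j(0) = -6: j(t) = -6. Finding the antiderivative of j(t) and using a(0) = 2: a(t) = 2 - 6·t. The integral of acceleration is velocity. Using v(0) = -1, we get v(t) = -3·t^2 + 2·t - 1. The antiderivative of velocity, with x(0) = -2, gives position: x(t) = -t^3 + t^2 - t - 2. Using x(t) = -t^3 + t^2 - t - 2 and substituting t = 2, we find x = -8.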